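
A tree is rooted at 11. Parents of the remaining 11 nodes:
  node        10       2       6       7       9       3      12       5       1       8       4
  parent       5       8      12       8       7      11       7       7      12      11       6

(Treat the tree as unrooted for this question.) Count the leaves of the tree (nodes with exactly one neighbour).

6

The leaves are 1, 2, 3, 4, 9, 10.
That is 6 leaves.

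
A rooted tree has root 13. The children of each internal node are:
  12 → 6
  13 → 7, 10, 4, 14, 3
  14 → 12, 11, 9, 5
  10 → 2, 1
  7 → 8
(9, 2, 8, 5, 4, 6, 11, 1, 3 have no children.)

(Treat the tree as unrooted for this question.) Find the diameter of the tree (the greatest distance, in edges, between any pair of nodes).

5

BFS from 6 reaches 8 last, at distance 5; BFS from 8 confirms no node is farther.
Path: 6-12-14-13-7-8.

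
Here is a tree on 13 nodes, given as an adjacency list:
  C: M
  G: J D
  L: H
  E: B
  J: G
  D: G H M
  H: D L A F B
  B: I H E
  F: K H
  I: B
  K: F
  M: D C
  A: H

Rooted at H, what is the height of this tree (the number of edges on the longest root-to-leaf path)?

3

A deepest node is J, reached by H → D → G → J.
That path has 3 edges, so the height is 3.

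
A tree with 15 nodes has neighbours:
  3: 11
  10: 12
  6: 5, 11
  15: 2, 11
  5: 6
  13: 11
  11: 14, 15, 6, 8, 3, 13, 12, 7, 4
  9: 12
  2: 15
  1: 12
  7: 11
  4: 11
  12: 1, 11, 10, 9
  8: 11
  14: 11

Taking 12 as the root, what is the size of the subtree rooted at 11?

11

Descendants of 11 (including itself): 11, 13, 14, 15, 8, 6, 3, 4, 7, 2, 5. That's 11.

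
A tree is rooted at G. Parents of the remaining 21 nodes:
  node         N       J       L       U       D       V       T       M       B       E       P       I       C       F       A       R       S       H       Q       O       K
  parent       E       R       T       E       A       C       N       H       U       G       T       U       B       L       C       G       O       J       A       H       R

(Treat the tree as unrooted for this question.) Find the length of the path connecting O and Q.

10

O – H – J – R – G – E – U – B – C – A – Q: 10 edges.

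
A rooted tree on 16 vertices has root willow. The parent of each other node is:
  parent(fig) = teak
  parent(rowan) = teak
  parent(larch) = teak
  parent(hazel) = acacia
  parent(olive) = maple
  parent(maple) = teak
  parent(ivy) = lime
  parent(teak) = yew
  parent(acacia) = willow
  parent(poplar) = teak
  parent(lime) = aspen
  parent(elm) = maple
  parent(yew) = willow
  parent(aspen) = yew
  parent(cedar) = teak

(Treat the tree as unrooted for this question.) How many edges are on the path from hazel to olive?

Walking from hazel: hazel–acacia–willow–yew–teak–maple–olive. Length 6.

6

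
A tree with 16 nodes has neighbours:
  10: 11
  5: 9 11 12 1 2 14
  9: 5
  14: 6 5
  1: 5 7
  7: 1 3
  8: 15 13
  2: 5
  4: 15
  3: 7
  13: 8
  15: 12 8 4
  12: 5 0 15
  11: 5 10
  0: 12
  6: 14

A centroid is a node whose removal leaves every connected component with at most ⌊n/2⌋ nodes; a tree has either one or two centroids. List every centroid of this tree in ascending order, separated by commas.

5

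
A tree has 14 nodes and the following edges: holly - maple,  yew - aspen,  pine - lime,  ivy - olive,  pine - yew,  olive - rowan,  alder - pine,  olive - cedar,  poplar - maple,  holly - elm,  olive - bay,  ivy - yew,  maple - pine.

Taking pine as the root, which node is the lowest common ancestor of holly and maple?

holly's ancestor chain is holly, maple, pine and maple's is maple, pine; they first meet at maple.

maple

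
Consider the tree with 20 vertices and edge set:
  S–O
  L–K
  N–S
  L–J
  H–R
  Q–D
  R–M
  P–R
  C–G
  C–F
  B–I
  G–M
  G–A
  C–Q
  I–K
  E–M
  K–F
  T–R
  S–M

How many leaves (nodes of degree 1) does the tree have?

Exactly 10 nodes have a single neighbour: A, B, D, E, H, J, N, O, P, T.

10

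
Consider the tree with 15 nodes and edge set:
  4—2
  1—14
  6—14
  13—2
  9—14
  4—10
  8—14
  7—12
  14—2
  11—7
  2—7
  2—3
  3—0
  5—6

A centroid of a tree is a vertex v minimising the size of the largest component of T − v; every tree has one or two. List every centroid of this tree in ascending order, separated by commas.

2

Removing 2 splits the tree into components of sizes 6, 3, 2, 2, 1; the largest is 6 ≤ ⌊15/2⌋ = 7.
Every other node leaves some component of size > 7, so the centroid is unique.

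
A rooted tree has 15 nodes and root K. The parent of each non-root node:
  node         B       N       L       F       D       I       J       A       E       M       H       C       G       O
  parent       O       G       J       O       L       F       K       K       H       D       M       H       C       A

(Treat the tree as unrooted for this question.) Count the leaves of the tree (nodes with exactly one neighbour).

Degree-1 nodes: B, E, I, N — 4 of them.

4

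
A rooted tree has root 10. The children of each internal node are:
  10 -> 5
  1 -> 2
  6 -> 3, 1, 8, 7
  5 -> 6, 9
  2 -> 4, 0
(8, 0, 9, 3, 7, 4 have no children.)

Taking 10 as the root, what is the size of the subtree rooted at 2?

Descendants of 2 (including itself): 2, 4, 0. That's 3.

3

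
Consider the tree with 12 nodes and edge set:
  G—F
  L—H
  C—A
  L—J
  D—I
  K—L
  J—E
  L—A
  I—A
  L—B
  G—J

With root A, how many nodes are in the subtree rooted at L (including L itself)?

The subtree rooted at L contains: L, H, J, K, B, E, G, F — 8 nodes.

8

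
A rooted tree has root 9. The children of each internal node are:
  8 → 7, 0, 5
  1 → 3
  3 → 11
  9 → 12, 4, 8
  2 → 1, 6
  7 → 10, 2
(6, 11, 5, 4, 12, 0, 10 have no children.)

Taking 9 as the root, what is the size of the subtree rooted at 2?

5

2's subtree: {2, 1, 6, 3, 11}, size 5.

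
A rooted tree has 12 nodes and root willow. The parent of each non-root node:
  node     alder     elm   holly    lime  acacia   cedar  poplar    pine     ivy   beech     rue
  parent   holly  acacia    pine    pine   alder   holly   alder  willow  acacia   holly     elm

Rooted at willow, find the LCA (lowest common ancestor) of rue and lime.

Path rue→root: rue elm acacia alder holly pine willow; path lime→root: lime pine willow.
First common node: pine.

pine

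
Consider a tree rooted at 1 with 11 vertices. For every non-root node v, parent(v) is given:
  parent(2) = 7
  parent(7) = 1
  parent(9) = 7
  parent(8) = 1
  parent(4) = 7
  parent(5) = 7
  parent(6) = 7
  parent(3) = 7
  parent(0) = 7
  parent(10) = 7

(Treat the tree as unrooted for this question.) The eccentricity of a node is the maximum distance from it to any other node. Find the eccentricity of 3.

3

The node farthest from 3 is 8, via 3–7–1–8 — 3 edges.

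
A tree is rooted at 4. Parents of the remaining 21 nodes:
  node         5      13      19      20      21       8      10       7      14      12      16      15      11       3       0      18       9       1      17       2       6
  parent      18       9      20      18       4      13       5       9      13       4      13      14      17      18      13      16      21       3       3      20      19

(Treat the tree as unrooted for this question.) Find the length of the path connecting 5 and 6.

5 – 18 – 20 – 19 – 6: 4 edges.

4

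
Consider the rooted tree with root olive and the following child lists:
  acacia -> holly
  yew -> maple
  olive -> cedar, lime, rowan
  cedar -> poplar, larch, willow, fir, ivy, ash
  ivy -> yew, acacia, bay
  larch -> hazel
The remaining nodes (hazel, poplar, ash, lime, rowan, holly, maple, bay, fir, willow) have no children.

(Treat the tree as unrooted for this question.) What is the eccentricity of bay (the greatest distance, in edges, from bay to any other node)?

4

The node farthest from bay is lime (hazel, rowan also at distance 4), via bay – ivy – cedar – olive – lime — 4 edges.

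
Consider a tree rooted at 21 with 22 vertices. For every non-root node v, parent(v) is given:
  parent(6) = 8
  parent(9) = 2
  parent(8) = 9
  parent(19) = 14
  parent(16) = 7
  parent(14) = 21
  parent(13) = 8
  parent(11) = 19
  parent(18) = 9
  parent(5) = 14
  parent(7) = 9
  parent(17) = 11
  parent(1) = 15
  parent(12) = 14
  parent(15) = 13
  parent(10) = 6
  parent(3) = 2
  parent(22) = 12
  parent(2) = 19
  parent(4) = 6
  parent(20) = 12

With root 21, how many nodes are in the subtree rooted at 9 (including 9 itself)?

11

9's subtree: {9, 8, 7, 18, 13, 6, 16, 15, 4, 10, 1}, size 11.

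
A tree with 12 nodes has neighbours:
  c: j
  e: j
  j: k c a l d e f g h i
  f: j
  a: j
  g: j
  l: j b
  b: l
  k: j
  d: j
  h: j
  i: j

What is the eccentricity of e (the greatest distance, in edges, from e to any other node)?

3

A farthest node from e is b.
The path e-j-l-b has 3 edges.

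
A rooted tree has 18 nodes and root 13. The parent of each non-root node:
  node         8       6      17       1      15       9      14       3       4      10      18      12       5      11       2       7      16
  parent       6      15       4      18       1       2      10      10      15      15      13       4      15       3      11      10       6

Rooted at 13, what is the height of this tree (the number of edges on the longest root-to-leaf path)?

A deepest node is 9, reached by 13 → 18 → 1 → 15 → 10 → 3 → 11 → 2 → 9.
That path has 8 edges, so the height is 8.

8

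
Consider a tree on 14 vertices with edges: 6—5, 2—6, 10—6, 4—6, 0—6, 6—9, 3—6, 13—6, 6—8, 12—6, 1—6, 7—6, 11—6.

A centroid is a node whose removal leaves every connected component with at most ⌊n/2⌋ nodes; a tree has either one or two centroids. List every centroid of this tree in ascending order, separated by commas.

6

Delete 6: the remaining components have sizes 1, 1, 1, 1, 1, 1, 1, 1, 1, 1, 1, 1, 1. Max 1 ≤ 7, so 6 is a centroid.
Every other node leaves some component of size > 7, so the centroid is unique.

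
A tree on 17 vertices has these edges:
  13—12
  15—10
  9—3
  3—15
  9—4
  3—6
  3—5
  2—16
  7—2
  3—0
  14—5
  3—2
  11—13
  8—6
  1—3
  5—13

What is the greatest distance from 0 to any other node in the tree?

4

The node farthest from 0 is 11 (12 also at distance 4), via 0 – 3 – 5 – 13 – 11 — 4 edges.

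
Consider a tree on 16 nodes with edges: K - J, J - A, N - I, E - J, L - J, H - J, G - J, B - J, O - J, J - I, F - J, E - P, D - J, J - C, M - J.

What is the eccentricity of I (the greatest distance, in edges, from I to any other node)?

A farthest node from I is P.
The path I-J-E-P has 3 edges.

3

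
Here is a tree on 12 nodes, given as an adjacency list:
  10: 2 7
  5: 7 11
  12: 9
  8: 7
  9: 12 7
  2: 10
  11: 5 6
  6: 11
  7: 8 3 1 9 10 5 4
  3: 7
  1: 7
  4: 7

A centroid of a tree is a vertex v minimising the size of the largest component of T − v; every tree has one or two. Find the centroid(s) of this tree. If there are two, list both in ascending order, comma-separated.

Removing 7 splits the tree into components of sizes 3, 2, 2, 1, 1, 1, 1; the largest is 3 ≤ ⌊12/2⌋ = 6.
No neighbour of 7 does as well, so 7 is the unique centroid.

7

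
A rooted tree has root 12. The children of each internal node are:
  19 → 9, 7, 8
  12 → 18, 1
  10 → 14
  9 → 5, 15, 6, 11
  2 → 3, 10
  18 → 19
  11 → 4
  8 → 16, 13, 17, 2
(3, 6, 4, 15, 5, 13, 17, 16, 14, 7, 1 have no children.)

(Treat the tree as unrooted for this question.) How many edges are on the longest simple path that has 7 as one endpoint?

A farthest node from 7 is 14.
The path 7–19–8–2–10–14 has 5 edges.

5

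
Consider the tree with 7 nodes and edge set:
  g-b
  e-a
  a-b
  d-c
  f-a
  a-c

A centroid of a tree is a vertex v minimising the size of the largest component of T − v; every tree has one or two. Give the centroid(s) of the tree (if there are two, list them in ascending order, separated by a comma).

Removing a splits the tree into components of sizes 2, 2, 1, 1; the largest is 2 ≤ ⌊7/2⌋ = 3.
No neighbour of a does as well, so a is the unique centroid.

a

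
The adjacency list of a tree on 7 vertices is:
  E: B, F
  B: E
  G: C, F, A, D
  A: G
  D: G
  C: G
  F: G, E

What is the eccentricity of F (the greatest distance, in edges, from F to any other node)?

Distances from F peak at 2, attained at D (C, A, B also at distance 2).
F – G – D

2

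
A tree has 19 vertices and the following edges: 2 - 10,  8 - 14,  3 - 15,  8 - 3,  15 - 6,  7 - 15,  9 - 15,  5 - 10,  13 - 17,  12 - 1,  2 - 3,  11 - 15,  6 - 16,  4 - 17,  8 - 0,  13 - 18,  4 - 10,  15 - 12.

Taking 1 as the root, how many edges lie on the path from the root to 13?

1–12–15–3–2–10–4–17–13 — 8 edges.

8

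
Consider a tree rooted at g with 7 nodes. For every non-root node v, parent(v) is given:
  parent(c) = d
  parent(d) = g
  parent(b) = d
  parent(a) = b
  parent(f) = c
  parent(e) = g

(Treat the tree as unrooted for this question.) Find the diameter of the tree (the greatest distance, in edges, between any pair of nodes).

4

A longest path is f–c–d–g–e, with 4 edges.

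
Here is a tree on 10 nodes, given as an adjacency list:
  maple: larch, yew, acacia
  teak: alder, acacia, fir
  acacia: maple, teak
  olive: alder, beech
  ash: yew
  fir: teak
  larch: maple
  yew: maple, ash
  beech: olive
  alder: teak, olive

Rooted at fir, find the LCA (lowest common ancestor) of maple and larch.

maple

maple's ancestor chain is maple, acacia, teak, fir and larch's is larch, maple, acacia, teak, fir; they first meet at maple.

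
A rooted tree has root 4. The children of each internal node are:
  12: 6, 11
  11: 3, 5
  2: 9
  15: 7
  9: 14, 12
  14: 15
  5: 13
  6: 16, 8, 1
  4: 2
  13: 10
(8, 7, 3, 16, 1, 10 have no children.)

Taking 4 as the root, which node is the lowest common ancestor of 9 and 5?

9

Path 9→root: 9 2 4; path 5→root: 5 11 12 9 2 4.
First common node: 9.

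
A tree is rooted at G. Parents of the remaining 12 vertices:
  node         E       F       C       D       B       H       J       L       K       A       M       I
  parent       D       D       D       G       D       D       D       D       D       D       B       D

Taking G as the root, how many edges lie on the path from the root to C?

2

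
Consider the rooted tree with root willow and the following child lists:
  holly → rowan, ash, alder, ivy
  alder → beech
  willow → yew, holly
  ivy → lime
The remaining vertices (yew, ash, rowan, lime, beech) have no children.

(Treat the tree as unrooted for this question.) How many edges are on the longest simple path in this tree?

4

BFS from yew reaches beech last, at distance 4; BFS from beech confirms no node is farther.
Path: yew–willow–holly–alder–beech.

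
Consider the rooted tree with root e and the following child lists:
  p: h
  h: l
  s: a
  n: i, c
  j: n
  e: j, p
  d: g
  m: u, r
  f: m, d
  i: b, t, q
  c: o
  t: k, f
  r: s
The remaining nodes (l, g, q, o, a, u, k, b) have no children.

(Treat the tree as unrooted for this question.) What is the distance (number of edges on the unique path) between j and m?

5

Walking from j: j–n–i–t–f–m. Length 5.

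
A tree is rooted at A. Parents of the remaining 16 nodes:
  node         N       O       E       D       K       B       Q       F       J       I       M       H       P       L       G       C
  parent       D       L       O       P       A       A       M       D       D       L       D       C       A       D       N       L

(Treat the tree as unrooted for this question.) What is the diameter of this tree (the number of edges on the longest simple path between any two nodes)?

6

A longest path is B – A – P – D – L – C – H, with 6 edges.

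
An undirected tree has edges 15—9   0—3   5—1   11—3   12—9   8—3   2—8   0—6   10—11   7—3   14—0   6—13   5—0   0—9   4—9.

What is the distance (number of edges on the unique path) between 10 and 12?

Walking from 10: 10 - 11 - 3 - 0 - 9 - 12. Length 5.

5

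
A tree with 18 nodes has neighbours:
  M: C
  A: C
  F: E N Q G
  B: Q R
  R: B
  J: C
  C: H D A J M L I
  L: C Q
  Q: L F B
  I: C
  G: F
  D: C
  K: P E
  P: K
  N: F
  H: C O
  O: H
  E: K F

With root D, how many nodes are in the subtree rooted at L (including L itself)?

The subtree rooted at L contains: L, Q, F, B, E, G, N, R, K, P — 10 nodes.

10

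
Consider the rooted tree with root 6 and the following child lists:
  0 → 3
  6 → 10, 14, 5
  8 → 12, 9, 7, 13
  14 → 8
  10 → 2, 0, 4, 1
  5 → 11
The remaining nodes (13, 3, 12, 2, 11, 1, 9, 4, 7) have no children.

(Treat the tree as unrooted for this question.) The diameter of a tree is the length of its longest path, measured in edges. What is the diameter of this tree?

A longest path is 3 – 0 – 10 – 6 – 14 – 8 – 13, with 6 edges.

6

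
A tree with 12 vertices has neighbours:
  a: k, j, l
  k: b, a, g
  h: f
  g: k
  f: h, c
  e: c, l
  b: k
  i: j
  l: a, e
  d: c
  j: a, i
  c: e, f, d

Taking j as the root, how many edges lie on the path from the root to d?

j – a – l – e – c – d — 5 edges.

5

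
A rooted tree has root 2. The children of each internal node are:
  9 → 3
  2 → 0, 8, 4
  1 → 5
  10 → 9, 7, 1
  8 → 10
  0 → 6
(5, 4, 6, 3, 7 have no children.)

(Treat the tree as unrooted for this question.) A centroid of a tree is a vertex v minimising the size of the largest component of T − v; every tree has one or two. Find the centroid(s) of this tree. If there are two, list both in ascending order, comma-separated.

If 10 is removed the pieces have sizes 5, 2, 2, 1, all ≤ ⌊11/2⌋ = 5.
Every other node leaves some component of size > 5, so the centroid is unique.

10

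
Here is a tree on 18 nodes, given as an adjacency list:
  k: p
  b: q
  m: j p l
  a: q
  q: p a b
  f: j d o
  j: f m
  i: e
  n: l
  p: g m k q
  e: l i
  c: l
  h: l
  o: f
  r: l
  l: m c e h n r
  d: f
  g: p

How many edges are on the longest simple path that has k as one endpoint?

5

A farthest node from k is i (d, o also at distance 5).
The path k–p–m–l–e–i has 5 edges.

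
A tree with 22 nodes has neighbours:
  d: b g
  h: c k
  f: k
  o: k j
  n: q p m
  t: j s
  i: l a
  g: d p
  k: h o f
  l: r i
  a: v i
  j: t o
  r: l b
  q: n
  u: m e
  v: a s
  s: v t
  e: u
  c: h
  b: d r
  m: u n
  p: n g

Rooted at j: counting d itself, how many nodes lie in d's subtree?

8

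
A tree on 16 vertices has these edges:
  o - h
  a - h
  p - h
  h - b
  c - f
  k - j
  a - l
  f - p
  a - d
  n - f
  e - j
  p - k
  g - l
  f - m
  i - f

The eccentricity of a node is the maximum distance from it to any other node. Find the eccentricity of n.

6

A farthest node from n is g.
The path n–f–p–h–a–l–g has 6 edges.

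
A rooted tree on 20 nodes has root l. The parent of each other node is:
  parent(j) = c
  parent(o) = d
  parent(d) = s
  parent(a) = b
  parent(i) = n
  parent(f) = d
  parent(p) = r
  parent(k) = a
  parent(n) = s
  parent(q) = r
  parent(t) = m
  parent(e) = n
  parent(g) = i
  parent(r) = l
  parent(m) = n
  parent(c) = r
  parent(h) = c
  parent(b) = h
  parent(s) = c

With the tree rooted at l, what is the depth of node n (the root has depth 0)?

4

Path from l to n: l–r–c–s–n, which has 4 edges.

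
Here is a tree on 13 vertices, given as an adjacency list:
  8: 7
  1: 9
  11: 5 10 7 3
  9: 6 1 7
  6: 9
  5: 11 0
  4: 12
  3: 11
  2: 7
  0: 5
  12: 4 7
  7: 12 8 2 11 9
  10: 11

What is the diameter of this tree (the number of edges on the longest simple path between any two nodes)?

5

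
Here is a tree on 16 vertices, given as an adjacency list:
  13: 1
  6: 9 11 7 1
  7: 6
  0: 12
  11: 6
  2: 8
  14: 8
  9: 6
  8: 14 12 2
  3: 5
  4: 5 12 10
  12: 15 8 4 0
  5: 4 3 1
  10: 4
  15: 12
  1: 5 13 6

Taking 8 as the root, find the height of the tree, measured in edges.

6

The longest root-to-leaf path is 8-12-4-5-1-6-11 (6 edges).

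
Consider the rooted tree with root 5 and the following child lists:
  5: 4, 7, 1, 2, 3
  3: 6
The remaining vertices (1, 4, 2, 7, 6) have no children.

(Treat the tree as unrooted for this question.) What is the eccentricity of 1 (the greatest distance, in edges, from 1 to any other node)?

3

Distances from 1 peak at 3, attained at 6.
1 – 5 – 3 – 6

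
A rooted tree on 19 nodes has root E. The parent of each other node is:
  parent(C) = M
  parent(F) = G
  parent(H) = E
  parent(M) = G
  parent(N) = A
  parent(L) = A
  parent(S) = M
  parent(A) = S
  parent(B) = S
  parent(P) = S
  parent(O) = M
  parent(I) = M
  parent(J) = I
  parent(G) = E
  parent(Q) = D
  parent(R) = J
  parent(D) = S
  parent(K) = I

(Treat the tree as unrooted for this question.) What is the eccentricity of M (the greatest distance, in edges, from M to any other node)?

Distances from M peak at 3, attained at L (Q, H, N, R also at distance 3).
M-S-A-L

3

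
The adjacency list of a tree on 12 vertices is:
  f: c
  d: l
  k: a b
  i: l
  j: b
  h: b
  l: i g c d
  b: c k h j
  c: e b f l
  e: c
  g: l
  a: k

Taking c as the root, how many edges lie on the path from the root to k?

2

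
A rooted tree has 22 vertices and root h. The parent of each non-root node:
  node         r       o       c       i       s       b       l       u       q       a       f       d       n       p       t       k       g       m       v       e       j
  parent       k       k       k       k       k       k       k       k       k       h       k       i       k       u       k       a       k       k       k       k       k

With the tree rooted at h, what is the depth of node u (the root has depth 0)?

3

Climbing from u to the root: u → k → a → h. That's 3 steps.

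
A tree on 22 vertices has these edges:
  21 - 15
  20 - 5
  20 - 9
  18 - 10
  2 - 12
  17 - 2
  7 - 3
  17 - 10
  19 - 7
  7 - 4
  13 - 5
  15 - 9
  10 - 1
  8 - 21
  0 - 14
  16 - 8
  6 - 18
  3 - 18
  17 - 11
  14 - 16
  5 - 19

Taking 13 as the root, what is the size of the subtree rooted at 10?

Descendants of 10 (including itself): 10, 1, 17, 2, 11, 12. That's 6.

6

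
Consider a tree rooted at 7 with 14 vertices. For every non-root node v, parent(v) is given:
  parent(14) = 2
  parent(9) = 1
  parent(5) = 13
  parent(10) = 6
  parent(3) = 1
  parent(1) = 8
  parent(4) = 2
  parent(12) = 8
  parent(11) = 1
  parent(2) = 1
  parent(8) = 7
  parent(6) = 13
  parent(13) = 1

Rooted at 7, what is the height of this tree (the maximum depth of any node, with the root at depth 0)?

5

The longest root-to-leaf path is 7-8-1-13-6-10 (5 edges).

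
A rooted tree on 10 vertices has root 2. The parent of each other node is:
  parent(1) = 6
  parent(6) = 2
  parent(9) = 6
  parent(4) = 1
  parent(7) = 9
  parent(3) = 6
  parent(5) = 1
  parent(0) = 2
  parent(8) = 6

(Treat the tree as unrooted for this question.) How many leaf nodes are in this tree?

6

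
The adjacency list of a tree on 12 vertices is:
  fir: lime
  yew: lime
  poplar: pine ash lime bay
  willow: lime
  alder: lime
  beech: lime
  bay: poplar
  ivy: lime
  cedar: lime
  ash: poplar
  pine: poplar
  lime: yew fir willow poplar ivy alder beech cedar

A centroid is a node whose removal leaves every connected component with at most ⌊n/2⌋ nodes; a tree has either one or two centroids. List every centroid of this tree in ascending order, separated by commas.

lime

Removing lime splits the tree into components of sizes 4, 1, 1, 1, 1, 1, 1, 1; the largest is 4 ≤ ⌊12/2⌋ = 6.
Every other node leaves some component of size > 6, so the centroid is unique.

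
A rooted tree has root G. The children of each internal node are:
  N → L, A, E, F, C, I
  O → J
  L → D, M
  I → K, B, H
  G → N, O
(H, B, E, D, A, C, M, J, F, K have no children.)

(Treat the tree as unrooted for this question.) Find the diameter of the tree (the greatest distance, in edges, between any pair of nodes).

5

A longest path is J – O – G – N – L – D, with 5 edges.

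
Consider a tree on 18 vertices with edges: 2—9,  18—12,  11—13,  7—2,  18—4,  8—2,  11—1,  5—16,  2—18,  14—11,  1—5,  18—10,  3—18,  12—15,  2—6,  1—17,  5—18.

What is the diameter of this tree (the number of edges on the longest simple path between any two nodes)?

Starting from 14, a farthest node is 8 at distance 6.
One longest path: 14–11–1–5–18–2–8.
So the diameter is 6.

6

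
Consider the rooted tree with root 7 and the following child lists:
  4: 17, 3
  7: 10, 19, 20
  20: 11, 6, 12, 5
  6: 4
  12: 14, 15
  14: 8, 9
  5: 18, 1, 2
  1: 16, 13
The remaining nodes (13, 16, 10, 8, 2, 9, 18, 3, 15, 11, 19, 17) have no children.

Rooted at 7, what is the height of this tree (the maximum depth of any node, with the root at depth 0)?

4

The longest root-to-leaf path is 7 → 20 → 5 → 1 → 16 (4 edges).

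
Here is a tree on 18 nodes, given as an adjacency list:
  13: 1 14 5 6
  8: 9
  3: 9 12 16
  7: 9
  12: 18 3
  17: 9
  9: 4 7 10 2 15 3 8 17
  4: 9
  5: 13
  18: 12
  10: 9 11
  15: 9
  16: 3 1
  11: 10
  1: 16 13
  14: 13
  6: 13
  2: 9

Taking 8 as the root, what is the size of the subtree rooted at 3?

3's subtree: {3, 16, 12, 1, 18, 13, 5, 14, 6}, size 9.

9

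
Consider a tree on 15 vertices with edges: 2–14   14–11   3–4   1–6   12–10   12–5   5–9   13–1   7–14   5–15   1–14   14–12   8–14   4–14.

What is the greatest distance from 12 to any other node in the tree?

The node farthest from 12 is 6 (3, 13 also at distance 3), via 12-14-1-6 — 3 edges.

3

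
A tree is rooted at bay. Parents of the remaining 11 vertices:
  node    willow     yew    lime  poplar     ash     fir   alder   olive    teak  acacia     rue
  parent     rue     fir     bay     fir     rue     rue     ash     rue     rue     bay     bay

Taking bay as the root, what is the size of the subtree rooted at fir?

3

Descendants of fir (including itself): fir, poplar, yew. That's 3.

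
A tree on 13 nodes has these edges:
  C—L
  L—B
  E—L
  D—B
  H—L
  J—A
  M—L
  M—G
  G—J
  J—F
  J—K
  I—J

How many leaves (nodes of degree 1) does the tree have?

Exactly 8 nodes have a single neighbour: A, C, D, E, F, H, I, K.

8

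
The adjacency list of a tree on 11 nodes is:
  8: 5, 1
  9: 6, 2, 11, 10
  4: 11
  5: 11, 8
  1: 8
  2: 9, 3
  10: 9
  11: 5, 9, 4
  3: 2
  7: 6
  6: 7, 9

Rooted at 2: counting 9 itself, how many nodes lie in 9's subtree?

9's subtree: {9, 11, 6, 10, 5, 4, 7, 8, 1}, size 9.

9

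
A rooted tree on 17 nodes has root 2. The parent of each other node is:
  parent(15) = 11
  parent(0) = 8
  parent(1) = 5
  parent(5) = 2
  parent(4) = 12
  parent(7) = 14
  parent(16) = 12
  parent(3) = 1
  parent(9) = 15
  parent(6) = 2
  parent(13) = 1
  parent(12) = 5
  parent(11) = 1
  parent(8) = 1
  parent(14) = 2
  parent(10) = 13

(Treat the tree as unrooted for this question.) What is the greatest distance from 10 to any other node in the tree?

6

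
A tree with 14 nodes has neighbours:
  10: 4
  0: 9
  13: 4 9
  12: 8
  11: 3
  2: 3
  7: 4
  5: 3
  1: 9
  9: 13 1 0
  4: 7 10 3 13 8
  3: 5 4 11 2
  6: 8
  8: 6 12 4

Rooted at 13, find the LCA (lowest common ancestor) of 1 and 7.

Path 1→root: 1 9 13; path 7→root: 7 4 13.
First common node: 13.

13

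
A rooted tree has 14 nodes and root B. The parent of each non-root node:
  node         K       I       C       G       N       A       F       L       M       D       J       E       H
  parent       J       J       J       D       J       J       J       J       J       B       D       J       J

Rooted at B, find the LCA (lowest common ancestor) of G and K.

Path G→root: G D B; path K→root: K J D B.
First common node: D.

D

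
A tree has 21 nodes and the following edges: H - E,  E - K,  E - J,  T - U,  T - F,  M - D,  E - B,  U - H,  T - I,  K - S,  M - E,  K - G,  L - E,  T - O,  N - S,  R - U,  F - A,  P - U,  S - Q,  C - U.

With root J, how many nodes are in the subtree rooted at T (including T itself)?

5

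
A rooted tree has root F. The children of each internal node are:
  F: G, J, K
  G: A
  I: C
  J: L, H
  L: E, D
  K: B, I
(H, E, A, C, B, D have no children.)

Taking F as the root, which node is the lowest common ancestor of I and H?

I's ancestor chain is I, K, F and H's is H, J, F; they first meet at F.

F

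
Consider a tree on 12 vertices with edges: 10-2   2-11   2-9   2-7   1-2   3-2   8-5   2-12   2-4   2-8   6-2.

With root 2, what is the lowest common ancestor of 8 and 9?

2

8's ancestor chain is 8, 2 and 9's is 9, 2; they first meet at 2.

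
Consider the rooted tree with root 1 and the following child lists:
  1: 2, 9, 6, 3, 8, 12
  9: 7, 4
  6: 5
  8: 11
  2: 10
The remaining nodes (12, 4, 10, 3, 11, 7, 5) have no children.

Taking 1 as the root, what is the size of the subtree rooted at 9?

3

9's subtree: {9, 4, 7}, size 3.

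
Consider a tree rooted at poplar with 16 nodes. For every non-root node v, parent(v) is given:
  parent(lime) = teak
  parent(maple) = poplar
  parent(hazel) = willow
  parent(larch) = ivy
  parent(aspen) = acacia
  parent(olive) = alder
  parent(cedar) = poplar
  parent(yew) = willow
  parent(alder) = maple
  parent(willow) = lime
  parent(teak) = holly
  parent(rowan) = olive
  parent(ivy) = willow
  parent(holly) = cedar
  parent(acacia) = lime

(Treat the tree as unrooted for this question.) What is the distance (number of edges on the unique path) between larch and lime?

3

Walking from larch: larch – ivy – willow – lime. Length 3.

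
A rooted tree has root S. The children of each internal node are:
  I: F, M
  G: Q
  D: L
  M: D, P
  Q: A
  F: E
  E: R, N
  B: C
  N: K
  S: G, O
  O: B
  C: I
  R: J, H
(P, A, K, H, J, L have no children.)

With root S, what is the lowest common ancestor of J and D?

Path J→root: J R E F I C B O S; path D→root: D M I C B O S.
First common node: I.

I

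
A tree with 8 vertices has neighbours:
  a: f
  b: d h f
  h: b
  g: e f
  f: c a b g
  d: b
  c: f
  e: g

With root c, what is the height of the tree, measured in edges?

3

The longest root-to-leaf path is c-f-g-e (3 edges).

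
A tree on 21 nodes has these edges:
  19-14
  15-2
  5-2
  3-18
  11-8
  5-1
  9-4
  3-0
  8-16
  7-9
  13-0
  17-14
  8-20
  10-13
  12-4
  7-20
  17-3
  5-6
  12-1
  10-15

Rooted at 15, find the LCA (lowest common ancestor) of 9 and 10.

Ancestors of 9 (toward the root): 9, 4, 12, 1, 5, 2, 15.
Ancestors of 10: 10, 15.
The deepest node appearing in both lists is 15.

15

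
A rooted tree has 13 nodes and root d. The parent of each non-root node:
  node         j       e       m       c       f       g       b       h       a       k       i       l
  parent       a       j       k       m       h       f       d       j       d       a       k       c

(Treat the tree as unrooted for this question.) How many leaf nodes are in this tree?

The leaves are b, e, g, i, l.
That is 5 leaves.

5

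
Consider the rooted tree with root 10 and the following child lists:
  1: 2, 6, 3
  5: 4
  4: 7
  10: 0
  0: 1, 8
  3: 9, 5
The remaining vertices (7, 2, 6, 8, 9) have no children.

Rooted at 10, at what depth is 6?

3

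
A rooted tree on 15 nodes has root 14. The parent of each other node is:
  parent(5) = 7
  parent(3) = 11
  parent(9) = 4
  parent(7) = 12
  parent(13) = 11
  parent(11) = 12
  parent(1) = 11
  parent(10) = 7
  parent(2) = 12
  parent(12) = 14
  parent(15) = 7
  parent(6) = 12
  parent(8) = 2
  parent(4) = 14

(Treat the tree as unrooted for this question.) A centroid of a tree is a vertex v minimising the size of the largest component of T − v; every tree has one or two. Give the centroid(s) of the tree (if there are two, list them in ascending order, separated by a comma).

12

Delete 12: the remaining components have sizes 4, 4, 3, 2, 1. Max 4 ≤ 7, so 12 is a centroid.
No neighbour of 12 does as well, so 12 is the unique centroid.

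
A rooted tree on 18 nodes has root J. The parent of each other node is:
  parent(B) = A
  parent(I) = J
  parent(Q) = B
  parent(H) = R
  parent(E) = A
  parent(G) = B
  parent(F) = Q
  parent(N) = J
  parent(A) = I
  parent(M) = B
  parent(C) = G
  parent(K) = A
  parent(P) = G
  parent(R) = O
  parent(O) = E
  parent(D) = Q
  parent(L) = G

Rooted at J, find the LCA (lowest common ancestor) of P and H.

A

Path P→root: P G B A I J; path H→root: H R O E A I J.
First common node: A.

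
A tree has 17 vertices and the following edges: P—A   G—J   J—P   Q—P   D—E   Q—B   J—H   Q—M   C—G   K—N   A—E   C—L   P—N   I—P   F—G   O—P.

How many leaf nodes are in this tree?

Exactly 9 nodes have a single neighbour: B, D, F, H, I, K, L, M, O.

9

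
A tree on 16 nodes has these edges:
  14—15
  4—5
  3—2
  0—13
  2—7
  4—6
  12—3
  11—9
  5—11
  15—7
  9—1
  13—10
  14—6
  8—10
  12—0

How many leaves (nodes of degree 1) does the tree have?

2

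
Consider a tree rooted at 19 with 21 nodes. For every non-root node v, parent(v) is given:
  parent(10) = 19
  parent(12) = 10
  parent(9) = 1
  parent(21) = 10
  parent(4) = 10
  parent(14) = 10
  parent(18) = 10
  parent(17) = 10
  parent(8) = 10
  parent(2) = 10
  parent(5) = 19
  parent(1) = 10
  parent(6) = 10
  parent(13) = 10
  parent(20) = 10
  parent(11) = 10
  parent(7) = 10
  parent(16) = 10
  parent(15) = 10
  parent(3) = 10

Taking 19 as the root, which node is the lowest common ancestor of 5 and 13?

19

Path 5→root: 5 19; path 13→root: 13 10 19.
First common node: 19.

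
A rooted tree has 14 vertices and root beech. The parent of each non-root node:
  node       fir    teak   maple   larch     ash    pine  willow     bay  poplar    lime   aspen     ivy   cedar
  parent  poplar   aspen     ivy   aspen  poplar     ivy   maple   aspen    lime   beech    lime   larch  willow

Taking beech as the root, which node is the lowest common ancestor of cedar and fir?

lime

cedar's ancestor chain is cedar, willow, maple, ivy, larch, aspen, lime, beech and fir's is fir, poplar, lime, beech; they first meet at lime.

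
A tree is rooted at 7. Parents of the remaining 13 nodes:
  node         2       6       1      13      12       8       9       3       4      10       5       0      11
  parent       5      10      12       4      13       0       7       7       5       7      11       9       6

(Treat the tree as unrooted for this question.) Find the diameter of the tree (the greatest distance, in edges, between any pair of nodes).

Starting from 1, a farthest node is 8 at distance 11.
One longest path: 1-12-13-4-5-11-6-10-7-9-0-8.
So the diameter is 11.

11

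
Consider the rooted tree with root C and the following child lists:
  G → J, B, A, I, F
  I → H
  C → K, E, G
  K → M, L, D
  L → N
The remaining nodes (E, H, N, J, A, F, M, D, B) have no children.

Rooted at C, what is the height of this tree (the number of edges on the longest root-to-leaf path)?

The longest root-to-leaf path is C-G-I-H (3 edges).

3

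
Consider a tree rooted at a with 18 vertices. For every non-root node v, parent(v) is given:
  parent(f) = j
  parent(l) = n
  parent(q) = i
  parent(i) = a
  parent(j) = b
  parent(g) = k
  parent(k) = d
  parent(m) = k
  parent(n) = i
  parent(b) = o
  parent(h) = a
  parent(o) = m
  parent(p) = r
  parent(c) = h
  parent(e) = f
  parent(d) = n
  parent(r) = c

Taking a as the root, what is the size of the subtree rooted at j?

3

Descendants of j (including itself): j, f, e. That's 3.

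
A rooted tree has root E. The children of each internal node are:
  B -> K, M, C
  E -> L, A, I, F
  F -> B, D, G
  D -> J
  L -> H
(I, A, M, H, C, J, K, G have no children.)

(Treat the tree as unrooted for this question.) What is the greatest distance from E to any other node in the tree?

A farthest node from E is K (M, C, J also at distance 3).
The path E–F–B–K has 3 edges.

3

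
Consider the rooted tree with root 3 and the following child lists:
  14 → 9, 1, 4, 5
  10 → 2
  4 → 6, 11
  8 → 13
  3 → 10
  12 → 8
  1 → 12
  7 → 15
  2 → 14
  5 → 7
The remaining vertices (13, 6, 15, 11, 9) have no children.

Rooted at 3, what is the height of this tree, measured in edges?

13 sits deepest: 3 → 10 → 2 → 14 → 1 → 12 → 8 → 13 — 7 edges from the root.

7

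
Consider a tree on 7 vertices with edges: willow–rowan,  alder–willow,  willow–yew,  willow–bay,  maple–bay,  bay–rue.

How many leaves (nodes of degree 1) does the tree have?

5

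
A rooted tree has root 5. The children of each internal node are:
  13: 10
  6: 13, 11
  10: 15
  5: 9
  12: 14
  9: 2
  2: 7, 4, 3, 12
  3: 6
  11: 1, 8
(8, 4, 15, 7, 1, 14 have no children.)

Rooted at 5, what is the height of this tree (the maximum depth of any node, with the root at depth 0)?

7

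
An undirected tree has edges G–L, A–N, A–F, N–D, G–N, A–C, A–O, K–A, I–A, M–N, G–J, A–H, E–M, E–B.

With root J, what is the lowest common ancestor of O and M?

N

O's ancestor chain is O, A, N, G, J and M's is M, N, G, J; they first meet at N.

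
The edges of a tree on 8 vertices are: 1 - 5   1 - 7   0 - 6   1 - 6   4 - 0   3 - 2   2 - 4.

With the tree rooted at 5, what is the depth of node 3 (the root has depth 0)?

6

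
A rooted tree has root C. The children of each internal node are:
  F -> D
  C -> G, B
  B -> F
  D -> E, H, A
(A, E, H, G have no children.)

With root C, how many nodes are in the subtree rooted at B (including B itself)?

The subtree rooted at B contains: B, F, D, A, E, H — 6 nodes.

6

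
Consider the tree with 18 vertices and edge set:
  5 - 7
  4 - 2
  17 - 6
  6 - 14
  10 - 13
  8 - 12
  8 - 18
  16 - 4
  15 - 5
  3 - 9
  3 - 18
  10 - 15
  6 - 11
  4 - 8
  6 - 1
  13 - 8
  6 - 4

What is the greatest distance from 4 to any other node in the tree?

The node farthest from 4 is 7, via 4-8-13-10-15-5-7 — 6 edges.

6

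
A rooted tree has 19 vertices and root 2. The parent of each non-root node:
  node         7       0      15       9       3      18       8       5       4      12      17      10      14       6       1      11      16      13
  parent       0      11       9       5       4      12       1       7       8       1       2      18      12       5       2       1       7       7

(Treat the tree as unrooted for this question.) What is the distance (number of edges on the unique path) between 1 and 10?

3

The path is 1 - 12 - 18 - 10, which has 3 edges.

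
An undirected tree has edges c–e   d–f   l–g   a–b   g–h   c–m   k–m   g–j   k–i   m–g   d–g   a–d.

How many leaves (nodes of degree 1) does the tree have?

7

Degree-1 nodes: b, e, f, h, i, j, l — 7 of them.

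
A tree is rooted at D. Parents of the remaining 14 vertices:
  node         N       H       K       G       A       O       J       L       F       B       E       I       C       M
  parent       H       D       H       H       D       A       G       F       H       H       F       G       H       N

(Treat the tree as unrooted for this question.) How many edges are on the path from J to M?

4

J – G – H – N – M: 4 edges.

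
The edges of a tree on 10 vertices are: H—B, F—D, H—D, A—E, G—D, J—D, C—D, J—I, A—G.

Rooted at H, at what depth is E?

Climbing from E to the root: E–A–G–D–H. That's 4 steps.

4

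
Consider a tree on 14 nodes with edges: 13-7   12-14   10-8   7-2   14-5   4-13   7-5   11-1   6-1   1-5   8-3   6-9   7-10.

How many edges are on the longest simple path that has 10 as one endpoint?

5

The node farthest from 10 is 9, via 10–7–5–1–6–9 — 5 edges.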